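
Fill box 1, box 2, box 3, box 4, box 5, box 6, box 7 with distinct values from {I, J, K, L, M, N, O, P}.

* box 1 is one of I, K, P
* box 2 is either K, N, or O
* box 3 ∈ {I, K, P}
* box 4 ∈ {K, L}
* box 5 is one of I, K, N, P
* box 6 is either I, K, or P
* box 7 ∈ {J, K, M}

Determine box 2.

The 3 variables box 1, box 3, box 6 are confined to {I, K, P}, which locks those values in; drop them from box 2, box 4, box 5, box 7.
box 4 must be L (only option left).
box 5's domain is down to {N}, so box 5 = N. Strike N from box 2.
So box 2 = O.

O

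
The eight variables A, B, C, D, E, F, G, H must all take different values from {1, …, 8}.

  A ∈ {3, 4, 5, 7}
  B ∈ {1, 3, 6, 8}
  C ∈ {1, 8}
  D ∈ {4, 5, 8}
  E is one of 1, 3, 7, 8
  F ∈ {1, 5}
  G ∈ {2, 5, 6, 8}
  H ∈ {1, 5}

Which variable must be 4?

D

The 8 variables draw from only 8 values {1, 2, 3, 4, 5, 6, 7, 8}, so each is used; only G can be 2, hence G = 2.
The 7 still-open variables draw from only 7 values {1, 3, 4, 5, 6, 7, 8}, so each is used; only B can be 6, hence B = 6.
F and H share exactly the 2 values {1, 5}; by pigeonhole those values go to them, so strike 1, 5 from A, C, D, E.
That leaves C = 8. Eliminate 8 elsewhere: D, E.
So 4 goes to D.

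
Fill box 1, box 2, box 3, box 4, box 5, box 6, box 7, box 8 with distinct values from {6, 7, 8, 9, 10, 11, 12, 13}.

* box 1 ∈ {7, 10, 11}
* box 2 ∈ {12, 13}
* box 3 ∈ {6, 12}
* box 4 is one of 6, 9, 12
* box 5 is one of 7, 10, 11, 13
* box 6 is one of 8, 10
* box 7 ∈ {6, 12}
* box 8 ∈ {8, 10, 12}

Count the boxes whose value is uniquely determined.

2

The 8 variables draw from only 8 values {6, 7, 8, 9, 10, 11, 12, 13}, so each is used; only box 4 can be 9, hence box 4 = 9.
box 3 and box 7 share exactly the 2 values {6, 12}; by pigeonhole those values go to them, so strike 6, 12 from box 2, box 8.
box 2's domain is down to {13}, so box 2 = 13. Strike 13 from box 5.
box 6 and box 8 between them cover only {8, 10} — a naked pair. Remove those values from box 1, box 5.
Determined: box 2=13, box 4=9. The other boxes each still have more than one consistent value. That makes 2.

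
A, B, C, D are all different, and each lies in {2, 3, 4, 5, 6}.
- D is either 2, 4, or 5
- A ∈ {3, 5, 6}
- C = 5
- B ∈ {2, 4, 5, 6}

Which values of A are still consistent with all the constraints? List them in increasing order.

3, 6

C has just one choice, so C = 5. So A, B, D can't be 5.
No further eliminations apply; A can still be any of 3, 6.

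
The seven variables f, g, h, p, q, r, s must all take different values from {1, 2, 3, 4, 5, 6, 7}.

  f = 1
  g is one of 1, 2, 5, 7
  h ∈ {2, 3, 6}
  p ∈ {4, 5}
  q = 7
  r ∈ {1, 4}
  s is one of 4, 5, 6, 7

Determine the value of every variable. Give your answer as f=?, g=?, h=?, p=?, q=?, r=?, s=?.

f's domain is down to {1}, so f = 1. Eliminate 1 elsewhere: g, r.
That leaves q = 7. Remove 7 from g, s.
r must be 4 (only option left). Strike 4 from p, s.
That leaves p = 5. Strike 5 from g, s.
That leaves s = 6. Remove 6 from h.
That leaves g = 2. Eliminate 2 elsewhere: h.
h has just one choice, so h = 3.

f=1, g=2, h=3, p=5, q=7, r=4, s=6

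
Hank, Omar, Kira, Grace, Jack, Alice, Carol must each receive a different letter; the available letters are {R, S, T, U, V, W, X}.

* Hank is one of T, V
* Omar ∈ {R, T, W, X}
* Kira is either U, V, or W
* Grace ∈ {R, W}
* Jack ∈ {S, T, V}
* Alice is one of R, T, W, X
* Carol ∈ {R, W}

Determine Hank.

V

Among the 7 variables, S fits only Jack (and all 7 values in {R, S, T, U, V, W, X} must be used), so Jack = S.
The 6 still-open variables draw from only 6 values {R, T, U, V, W, X}, so each is used; only Kira can be U, hence Kira = U.
The 5 still-open variables draw from only 5 values {R, T, V, W, X}, so each is used; only Hank can be V, hence Hank = V.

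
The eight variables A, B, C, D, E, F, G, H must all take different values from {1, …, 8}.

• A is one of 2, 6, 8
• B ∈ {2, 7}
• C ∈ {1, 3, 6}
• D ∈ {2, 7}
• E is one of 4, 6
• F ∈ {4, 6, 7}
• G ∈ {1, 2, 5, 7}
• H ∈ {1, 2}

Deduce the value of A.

8

The 8 variables together cover exactly {1, 2, 3, 4, 5, 6, 7, 8} — 8 values for 8 variables — and 3 appears only in C's list, so C = 3.
Among the 7 still-open variables, 5 fits only G (and all 7 values in {1, 2, 4, 5, 6, 7, 8} must be used), so G = 5.
Among the 6 still-open variables, 1 fits only H (and all 6 values in {1, 2, 4, 6, 7, 8} must be used), so H = 1.
Among the 5 still-open variables, 8 fits only A (and all 5 values in {2, 4, 6, 7, 8} must be used), so A = 8.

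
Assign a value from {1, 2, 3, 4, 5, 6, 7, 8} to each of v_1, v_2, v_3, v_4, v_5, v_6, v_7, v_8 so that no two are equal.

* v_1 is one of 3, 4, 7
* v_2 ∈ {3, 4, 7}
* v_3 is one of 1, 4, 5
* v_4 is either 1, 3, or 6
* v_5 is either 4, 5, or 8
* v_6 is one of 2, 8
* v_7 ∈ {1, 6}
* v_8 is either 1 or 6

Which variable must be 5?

The 8 variables draw from only 8 values {1, 2, 3, 4, 5, 6, 7, 8}, so each is used; only v_6 can be 2, hence v_6 = 2.
The 7 still-open variables draw from only 7 values {1, 3, 4, 5, 6, 7, 8}, so each is used; only v_5 can be 8, hence v_5 = 8.
The 6 still-open variables draw from only 6 values {1, 3, 4, 5, 6, 7}, so each is used; only v_3 can be 5, hence v_3 = 5.

v_3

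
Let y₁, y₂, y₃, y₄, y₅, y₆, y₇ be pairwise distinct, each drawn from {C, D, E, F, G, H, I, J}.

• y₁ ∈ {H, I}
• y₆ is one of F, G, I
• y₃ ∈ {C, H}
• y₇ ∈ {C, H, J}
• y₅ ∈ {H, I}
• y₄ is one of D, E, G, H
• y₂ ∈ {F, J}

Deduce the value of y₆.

y₁ and y₅ between them cover only {H, I} — a naked pair. Remove those values from y₃, y₄, y₆, y₇.
y₃ must be C (only option left). Eliminate C elsewhere: y₇.
y₇ must be J (only option left). Remove J from y₂.
y₂'s domain is down to {F}, so y₂ = F. Strike F from y₆.
So y₆ = G.

G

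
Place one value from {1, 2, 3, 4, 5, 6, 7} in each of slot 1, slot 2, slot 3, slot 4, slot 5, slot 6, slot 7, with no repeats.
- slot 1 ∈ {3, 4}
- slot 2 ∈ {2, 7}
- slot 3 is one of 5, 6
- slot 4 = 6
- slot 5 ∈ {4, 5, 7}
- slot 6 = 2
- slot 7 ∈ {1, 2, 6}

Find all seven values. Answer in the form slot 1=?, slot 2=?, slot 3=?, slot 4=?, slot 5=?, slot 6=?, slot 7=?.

slot 4's domain is down to {6}, so slot 4 = 6. Eliminate 6 elsewhere: slot 3, slot 7.
slot 6 must be 2 (only option left). Remove 2 from slot 2, slot 7.
slot 7 must be 1 (only option left).
slot 2 must be 7 (only option left). So slot 5 can't be 7.
slot 3 has just one choice, so slot 3 = 5. Strike 5 from slot 5.
slot 5's domain is down to {4}, so slot 5 = 4. So slot 1 can't be 4.
slot 1 has just one choice, so slot 1 = 3.

slot 1=3, slot 2=7, slot 3=5, slot 4=6, slot 5=4, slot 6=2, slot 7=1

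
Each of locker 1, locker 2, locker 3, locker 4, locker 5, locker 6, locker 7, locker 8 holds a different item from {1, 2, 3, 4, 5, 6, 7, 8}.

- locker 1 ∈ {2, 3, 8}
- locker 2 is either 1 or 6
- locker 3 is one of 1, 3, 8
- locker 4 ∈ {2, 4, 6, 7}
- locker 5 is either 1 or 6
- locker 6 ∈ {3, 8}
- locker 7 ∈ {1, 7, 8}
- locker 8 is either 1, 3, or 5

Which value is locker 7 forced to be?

7

The 8 variables together cover exactly {1, 2, 3, 4, 5, 6, 7, 8} — 8 values for 8 variables — and 4 appears only in locker 4's list, so locker 4 = 4.
Among the 7 still-open variables, 2 fits only locker 1 (and all 7 values in {1, 2, 3, 5, 6, 7, 8} must be used), so locker 1 = 2.
Among the 6 still-open variables, 5 fits only locker 8 (and all 6 values in {1, 3, 5, 6, 7, 8} must be used), so locker 8 = 5.
Among the 5 still-open variables, 7 fits only locker 7 (and all 5 values in {1, 3, 6, 7, 8} must be used), so locker 7 = 7.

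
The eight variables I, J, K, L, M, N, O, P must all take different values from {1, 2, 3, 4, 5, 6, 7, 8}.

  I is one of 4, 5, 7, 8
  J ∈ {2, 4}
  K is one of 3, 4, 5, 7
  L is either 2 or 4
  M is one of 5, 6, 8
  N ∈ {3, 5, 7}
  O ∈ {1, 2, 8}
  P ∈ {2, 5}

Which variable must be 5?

P

The 8 variables together cover exactly {1, 2, 3, 4, 5, 6, 7, 8} — 8 values for 8 variables — and 1 appears only in O's list, so O = 1.
The 7 still-open variables together cover exactly {2, 3, 4, 5, 6, 7, 8} — 7 values for 7 variables — and 6 appears only in M's list, so M = 6.
Among the 6 still-open variables, 8 fits only I (and all 6 values in {2, 3, 4, 5, 7, 8} must be used), so I = 8.
The 2 variables J and L are confined to {2, 4}, which locks those values in; drop them from K, P.
So 5 goes to P.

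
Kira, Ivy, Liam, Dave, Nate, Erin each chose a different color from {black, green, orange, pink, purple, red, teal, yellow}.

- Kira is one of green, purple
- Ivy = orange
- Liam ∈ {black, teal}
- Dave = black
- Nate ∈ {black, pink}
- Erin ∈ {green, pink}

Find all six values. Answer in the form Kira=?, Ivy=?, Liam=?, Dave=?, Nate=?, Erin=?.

Ivy has just one choice, so Ivy = orange.
Dave has just one choice, so Dave = black. Eliminate black elsewhere: Liam, Nate.
Nate must be pink (only option left). Remove pink from Erin.
Erin must be green (only option left). Strike green from Kira.
Kira must be purple (only option left).
Liam's domain is down to {teal}, so Liam = teal.

Kira=purple, Ivy=orange, Liam=teal, Dave=black, Nate=pink, Erin=green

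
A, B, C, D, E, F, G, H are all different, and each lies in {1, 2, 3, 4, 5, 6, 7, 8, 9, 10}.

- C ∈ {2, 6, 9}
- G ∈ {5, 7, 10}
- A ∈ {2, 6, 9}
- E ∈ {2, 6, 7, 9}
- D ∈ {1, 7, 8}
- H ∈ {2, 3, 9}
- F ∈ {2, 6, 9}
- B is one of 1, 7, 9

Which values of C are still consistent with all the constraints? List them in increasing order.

2, 6, 9

A, C, F share exactly the 3 values {2, 6, 9}; by pigeonhole those values go to them, so strike 2, 6, 9 from B, E, H.
E must be 7 (only option left). So B, D, G can't be 7.
That leaves H = 3.
B must be 1 (only option left). Strike 1 from D.
D must be 8 (only option left).
No further eliminations apply; C can still be any of 2, 6, 9.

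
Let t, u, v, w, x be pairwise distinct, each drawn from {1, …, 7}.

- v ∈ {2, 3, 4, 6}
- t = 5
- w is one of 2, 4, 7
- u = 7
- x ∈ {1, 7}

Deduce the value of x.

t's domain is down to {5}, so t = 5.
u has just one choice, so u = 7. So w, x can't be 7.
So x = 1.

1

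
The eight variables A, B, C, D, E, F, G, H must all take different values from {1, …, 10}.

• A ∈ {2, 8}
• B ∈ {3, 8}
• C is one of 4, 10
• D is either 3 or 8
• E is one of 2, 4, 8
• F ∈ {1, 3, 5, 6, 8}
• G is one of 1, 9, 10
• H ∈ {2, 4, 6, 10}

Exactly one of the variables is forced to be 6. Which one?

H

B and D between them cover only {3, 8} — a naked pair. Remove those values from A, E, F.
A must be 2 (only option left). Strike 2 from E, H.
E must be 4 (only option left). Eliminate 4 elsewhere: C, H.
That leaves C = 10. Eliminate 10 elsewhere: G, H.
So 6 goes to H.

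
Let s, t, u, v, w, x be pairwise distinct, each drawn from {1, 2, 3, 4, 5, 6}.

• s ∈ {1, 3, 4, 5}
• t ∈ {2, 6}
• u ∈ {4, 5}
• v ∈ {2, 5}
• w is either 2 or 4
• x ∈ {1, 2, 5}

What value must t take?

The 6 variables draw from only 6 values {1, 2, 3, 4, 5, 6}, so each is used; only s can be 3, hence s = 3.
Among the 5 still-open variables, 1 fits only x (and all 5 values in {1, 2, 4, 5, 6} must be used), so x = 1.
The 4 still-open variables together cover exactly {2, 4, 5, 6} — 4 values for 4 variables — and 6 appears only in t's list, so t = 6.

6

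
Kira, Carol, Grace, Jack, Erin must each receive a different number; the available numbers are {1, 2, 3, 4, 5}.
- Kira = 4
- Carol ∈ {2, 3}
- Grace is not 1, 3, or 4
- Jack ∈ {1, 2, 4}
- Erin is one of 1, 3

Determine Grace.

Kira must be 4 (only option left). Remove 4 from Jack.
The 4 still-open variables draw from only 4 values {1, 2, 3, 5}, so each is used; only Grace can be 5, hence Grace = 5.

5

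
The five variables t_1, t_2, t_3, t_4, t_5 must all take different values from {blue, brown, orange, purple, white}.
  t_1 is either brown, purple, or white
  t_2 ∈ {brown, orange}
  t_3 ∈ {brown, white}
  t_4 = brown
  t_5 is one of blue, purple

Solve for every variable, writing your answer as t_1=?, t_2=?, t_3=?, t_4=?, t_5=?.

t_1=purple, t_2=orange, t_3=white, t_4=brown, t_5=blue

t_4 has just one choice, so t_4 = brown. Eliminate brown elsewhere: t_1, t_2, t_3.
t_2's domain is down to {orange}, so t_2 = orange.
t_3's domain is down to {white}, so t_3 = white. Strike white from t_1.
t_1 has just one choice, so t_1 = purple. Remove purple from t_5.
t_5 must be blue (only option left).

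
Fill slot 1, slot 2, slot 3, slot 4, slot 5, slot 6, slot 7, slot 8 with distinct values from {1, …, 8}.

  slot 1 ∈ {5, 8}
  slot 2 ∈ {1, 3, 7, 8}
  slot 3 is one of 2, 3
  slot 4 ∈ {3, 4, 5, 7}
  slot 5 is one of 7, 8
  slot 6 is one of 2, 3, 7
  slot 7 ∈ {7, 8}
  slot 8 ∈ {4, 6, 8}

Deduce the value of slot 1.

5

Among the 8 variables, 1 fits only slot 2 (and all 8 values in {1, 2, 3, 4, 5, 6, 7, 8} must be used), so slot 2 = 1.
Among the 7 still-open variables, 6 fits only slot 8 (and all 7 values in {2, 3, 4, 5, 6, 7, 8} must be used), so slot 8 = 6.
The 6 still-open variables draw from only 6 values {2, 3, 4, 5, 7, 8}, so each is used; only slot 4 can be 4, hence slot 4 = 4.
The 5 still-open variables draw from only 5 values {2, 3, 5, 7, 8}, so each is used; only slot 1 can be 5, hence slot 1 = 5.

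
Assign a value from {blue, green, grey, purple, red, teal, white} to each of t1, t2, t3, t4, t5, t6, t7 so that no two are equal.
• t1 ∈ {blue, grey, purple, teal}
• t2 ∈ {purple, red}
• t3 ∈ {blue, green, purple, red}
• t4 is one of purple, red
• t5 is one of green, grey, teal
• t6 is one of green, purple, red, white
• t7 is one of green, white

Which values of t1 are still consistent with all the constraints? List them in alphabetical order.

The 2 variables t2 and t4 are confined to {purple, red}, which locks those values in; drop them from t1, t3, t6.
t6 and t7 share exactly the 2 values {green, white}; by pigeonhole those values go to them, so strike green, white from t3, t5.
That leaves t3 = blue. So t1 can't be blue.
No further eliminations apply; t1 can still be any of grey, teal.

grey, teal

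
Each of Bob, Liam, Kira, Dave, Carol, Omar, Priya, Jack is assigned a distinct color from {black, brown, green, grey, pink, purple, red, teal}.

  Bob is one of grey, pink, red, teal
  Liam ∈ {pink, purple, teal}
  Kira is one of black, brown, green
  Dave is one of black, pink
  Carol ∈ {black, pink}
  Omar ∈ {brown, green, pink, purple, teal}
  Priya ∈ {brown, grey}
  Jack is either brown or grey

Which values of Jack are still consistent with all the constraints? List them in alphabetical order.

brown, grey

The 8 variables draw from only 8 values {black, brown, green, grey, pink, purple, red, teal}, so each is used; only Bob can be red, hence Bob = red.
Dave and Carol share exactly the 2 values {black, pink}; by pigeonhole those values go to them, so strike black, pink from Liam, Kira, Omar.
The 2 variables Priya and Jack are confined to {brown, grey}, which locks those values in; drop them from Kira, Omar.
Kira has just one choice, so Kira = green. Strike green from Omar.
No further eliminations apply; Jack can still be any of brown, grey.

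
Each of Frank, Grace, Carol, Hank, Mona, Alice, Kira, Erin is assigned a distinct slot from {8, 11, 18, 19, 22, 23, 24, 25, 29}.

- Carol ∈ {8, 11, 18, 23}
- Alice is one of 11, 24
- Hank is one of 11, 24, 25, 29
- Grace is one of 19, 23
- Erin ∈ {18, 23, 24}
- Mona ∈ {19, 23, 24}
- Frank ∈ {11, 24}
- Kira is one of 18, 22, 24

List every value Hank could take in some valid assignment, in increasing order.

25, 29

Frank and Alice between them cover only {11, 24} — a naked pair. Remove those values from Carol, Hank, Mona, Kira, Erin.
The 2 variables Grace and Mona are confined to {19, 23}, which locks those values in; drop them from Carol, Erin.
That leaves Erin = 18. So Carol, Kira can't be 18.
Carol has just one choice, so Carol = 8.
Kira must be 22 (only option left).
No further eliminations apply; Hank can still be any of 25, 29.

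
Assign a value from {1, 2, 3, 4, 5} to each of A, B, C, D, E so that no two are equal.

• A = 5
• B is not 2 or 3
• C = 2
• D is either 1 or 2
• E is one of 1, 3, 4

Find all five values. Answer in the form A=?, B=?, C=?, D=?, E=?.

A must be 5 (only option left). So B can't be 5.
C must be 2 (only option left). So D can't be 2.
D has just one choice, so D = 1. Strike 1 from B, E.
B has just one choice, so B = 4. So E can't be 4.
That leaves E = 3.

A=5, B=4, C=2, D=1, E=3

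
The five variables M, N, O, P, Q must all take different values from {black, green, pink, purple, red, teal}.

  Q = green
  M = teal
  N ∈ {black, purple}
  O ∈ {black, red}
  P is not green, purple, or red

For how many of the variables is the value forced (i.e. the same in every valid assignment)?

2

M must be teal (only option left). Eliminate teal elsewhere: P.
Q's domain is down to {green}, so Q = green.
Determined: M=teal, Q=green. The other variables each still have more than one consistent value. That makes 2.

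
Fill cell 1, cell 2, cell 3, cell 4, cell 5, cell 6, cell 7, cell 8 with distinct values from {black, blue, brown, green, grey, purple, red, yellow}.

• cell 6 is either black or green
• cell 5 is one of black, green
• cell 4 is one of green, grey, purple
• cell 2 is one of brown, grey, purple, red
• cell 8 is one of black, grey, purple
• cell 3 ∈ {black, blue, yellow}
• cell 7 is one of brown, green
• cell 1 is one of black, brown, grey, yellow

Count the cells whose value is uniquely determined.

4

The 8 variables draw from only 8 values {black, blue, brown, green, grey, purple, red, yellow}, so each is used; only cell 3 can be blue, hence cell 3 = blue.
Among the 7 still-open variables, red fits only cell 2 (and all 7 values in {black, brown, green, grey, purple, red, yellow} must be used), so cell 2 = red.
The 6 still-open variables together cover exactly {black, brown, green, grey, purple, yellow} — 6 values for 6 variables — and yellow appears only in cell 1's list, so cell 1 = yellow.
Among the 5 still-open variables, brown fits only cell 7 (and all 5 values in {black, brown, green, grey, purple} must be used), so cell 7 = brown.
The 2 variables cell 5 and cell 6 are confined to {black, green}, which locks those values in; drop them from cell 4, cell 8.
Determined: cell 1=yellow, cell 2=red, cell 3=blue, cell 7=brown. The other cells each still have more than one consistent value. That makes 4.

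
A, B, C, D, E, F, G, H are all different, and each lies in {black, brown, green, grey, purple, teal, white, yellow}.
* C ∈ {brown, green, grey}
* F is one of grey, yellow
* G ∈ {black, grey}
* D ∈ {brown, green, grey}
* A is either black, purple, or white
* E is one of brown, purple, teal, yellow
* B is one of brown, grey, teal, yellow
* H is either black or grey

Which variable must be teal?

B

Among the 8 variables, white fits only A (and all 8 values in {black, brown, green, grey, purple, teal, white, yellow} must be used), so A = white.
The 7 still-open variables draw from only 7 values {black, brown, green, grey, purple, teal, yellow}, so each is used; only E can be purple, hence E = purple.
Among the 6 still-open variables, teal fits only B (and all 6 values in {black, brown, green, grey, teal, yellow} must be used), so B = teal.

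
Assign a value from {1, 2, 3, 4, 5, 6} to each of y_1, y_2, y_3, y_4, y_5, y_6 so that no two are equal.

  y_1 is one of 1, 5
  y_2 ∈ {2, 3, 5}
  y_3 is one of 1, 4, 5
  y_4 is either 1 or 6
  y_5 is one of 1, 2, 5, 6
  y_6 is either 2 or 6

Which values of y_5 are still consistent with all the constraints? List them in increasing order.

The 6 variables draw from only 6 values {1, 2, 3, 4, 5, 6}, so each is used; only y_2 can be 3, hence y_2 = 3.
The 5 still-open variables draw from only 5 values {1, 2, 4, 5, 6}, so each is used; only y_3 can be 4, hence y_3 = 4.
No further eliminations apply; y_5 can still be any of 1, 2, 5, 6.

1, 2, 5, 6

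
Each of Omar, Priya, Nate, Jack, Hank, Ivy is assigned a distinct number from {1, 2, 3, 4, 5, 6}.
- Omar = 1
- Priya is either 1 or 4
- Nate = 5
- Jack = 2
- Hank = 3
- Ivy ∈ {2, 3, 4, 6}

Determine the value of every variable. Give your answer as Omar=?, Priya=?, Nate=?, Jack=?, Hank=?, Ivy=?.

Omar has just one choice, so Omar = 1. So Priya can't be 1.
Priya has just one choice, so Priya = 4. So Ivy can't be 4.
Nate's domain is down to {5}, so Nate = 5.
Jack must be 2 (only option left). Eliminate 2 elsewhere: Ivy.
That leaves Hank = 3. Remove 3 from Ivy.
Ivy must be 6 (only option left).

Omar=1, Priya=4, Nate=5, Jack=2, Hank=3, Ivy=6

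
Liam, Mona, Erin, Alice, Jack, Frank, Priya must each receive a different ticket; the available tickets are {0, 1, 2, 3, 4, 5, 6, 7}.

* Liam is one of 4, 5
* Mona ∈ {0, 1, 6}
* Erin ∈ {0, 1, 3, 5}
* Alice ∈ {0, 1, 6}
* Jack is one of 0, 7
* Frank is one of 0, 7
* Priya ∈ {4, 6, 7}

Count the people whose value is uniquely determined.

The 7 variables draw from only 7 values {0, 1, 3, 4, 5, 6, 7}, so each is used; only Erin can be 3, hence Erin = 3.
Among the 6 still-open variables, 5 fits only Liam (and all 6 values in {0, 1, 4, 5, 6, 7} must be used), so Liam = 5.
The 5 still-open variables together cover exactly {0, 1, 4, 6, 7} — 5 values for 5 variables — and 4 appears only in Priya's list, so Priya = 4.
Jack and Frank between them cover only {0, 7} — a naked pair. Remove those values from Mona, Alice.
Determined: Liam=5, Erin=3, Priya=4. The other people each still have more than one consistent value. That makes 3.

3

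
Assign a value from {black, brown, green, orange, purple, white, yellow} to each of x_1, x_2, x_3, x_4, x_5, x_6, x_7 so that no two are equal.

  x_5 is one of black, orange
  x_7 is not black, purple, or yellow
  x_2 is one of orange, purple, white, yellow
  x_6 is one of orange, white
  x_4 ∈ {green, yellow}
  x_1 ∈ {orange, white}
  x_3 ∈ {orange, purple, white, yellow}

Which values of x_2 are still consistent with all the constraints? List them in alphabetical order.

purple, yellow

Among the 7 variables, black fits only x_5 (and all 7 values in {black, brown, green, orange, purple, white, yellow} must be used), so x_5 = black.
The 6 still-open variables together cover exactly {brown, green, orange, purple, white, yellow} — 6 values for 6 variables — and brown appears only in x_7's list, so x_7 = brown.
The 5 still-open variables together cover exactly {green, orange, purple, white, yellow} — 5 values for 5 variables — and green appears only in x_4's list, so x_4 = green.
x_1 and x_6 share exactly the 2 values {orange, white}; by pigeonhole those values go to them, so strike orange, white from x_2, x_3.
No further eliminations apply; x_2 can still be any of purple, yellow.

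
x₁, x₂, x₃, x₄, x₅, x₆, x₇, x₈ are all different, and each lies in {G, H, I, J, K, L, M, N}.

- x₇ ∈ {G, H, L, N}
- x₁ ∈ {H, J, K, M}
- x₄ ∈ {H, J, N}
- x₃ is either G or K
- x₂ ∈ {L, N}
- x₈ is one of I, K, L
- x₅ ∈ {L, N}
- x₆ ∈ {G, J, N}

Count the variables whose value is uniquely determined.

The 8 variables draw from only 8 values {G, H, I, J, K, L, M, N}, so each is used; only x₈ can be I, hence x₈ = I.
Among the 7 still-open variables, M fits only x₁ (and all 7 values in {G, H, J, K, L, M, N} must be used), so x₁ = M.
The 6 still-open variables draw from only 6 values {G, H, J, K, L, N}, so each is used; only x₃ can be K, hence x₃ = K.
x₂ and x₅ between them cover only {L, N} — a naked pair. Remove those values from x₄, x₆, x₇.
Determined: x₁=M, x₃=K, x₈=I. The other variables each still have more than one consistent value. That makes 3.

3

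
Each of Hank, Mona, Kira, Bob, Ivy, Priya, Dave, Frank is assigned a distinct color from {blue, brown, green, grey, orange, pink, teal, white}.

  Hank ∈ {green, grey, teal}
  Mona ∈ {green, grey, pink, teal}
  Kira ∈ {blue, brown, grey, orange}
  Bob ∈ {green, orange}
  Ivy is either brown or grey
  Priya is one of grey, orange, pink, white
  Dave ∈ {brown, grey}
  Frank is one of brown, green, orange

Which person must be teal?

The 8 variables draw from only 8 values {blue, brown, green, grey, orange, pink, teal, white}, so each is used; only Kira can be blue, hence Kira = blue.
The 7 still-open variables draw from only 7 values {brown, green, grey, orange, pink, teal, white}, so each is used; only Priya can be white, hence Priya = white.
The 6 still-open variables draw from only 6 values {brown, green, grey, orange, pink, teal}, so each is used; only Mona can be pink, hence Mona = pink.
The 5 still-open variables draw from only 5 values {brown, green, grey, orange, teal}, so each is used; only Hank can be teal, hence Hank = teal.

Hank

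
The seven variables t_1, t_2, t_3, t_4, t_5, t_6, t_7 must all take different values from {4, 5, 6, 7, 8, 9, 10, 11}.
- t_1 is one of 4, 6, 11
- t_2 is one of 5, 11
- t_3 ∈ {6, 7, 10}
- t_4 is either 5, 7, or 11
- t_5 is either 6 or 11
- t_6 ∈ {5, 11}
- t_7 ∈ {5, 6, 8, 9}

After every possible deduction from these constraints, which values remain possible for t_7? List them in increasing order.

The 2 variables t_2 and t_6 are confined to {5, 11}, which locks those values in; drop them from t_1, t_4, t_5, t_7.
t_4's domain is down to {7}, so t_4 = 7. Remove 7 from t_3.
t_5 must be 6 (only option left). Eliminate 6 elsewhere: t_1, t_3, t_7.
t_1 has just one choice, so t_1 = 4.
t_3's domain is down to {10}, so t_3 = 10.
No further eliminations apply; t_7 can still be any of 8, 9.

8, 9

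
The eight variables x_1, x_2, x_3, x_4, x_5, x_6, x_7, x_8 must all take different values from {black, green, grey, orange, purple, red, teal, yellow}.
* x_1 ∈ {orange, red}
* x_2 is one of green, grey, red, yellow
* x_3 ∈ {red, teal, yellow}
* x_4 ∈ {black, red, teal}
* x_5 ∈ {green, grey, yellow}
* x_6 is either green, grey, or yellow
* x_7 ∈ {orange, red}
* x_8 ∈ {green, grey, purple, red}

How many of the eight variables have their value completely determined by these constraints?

The 8 variables together cover exactly {black, green, grey, orange, purple, red, teal, yellow} — 8 values for 8 variables — and black appears only in x_4's list, so x_4 = black.
Among the 7 still-open variables, purple fits only x_8 (and all 7 values in {green, grey, orange, purple, red, teal, yellow} must be used), so x_8 = purple.
The 6 still-open variables draw from only 6 values {green, grey, orange, red, teal, yellow}, so each is used; only x_3 can be teal, hence x_3 = teal.
x_1 and x_7 share exactly the 2 values {orange, red}; by pigeonhole those values go to them, so strike orange, red from x_2.
Determined: x_3=teal, x_4=black, x_8=purple. The other variables each still have more than one consistent value. That makes 3.

3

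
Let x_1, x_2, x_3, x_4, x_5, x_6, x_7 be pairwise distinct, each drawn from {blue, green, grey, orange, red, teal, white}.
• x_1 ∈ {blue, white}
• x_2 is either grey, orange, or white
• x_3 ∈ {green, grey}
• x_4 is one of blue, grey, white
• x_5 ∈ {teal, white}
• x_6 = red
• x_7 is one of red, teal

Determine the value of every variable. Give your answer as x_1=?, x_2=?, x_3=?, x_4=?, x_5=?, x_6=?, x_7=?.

x_6's domain is down to {red}, so x_6 = red. Remove red from x_7.
x_7 has just one choice, so x_7 = teal. Remove teal from x_5.
x_5's domain is down to {white}, so x_5 = white. Remove white from x_1, x_2, x_4.
x_1 has just one choice, so x_1 = blue. Remove blue from x_4.
That leaves x_4 = grey. Strike grey from x_2, x_3.
x_2's domain is down to {orange}, so x_2 = orange.
x_3 must be green (only option left).

x_1=blue, x_2=orange, x_3=green, x_4=grey, x_5=white, x_6=red, x_7=teal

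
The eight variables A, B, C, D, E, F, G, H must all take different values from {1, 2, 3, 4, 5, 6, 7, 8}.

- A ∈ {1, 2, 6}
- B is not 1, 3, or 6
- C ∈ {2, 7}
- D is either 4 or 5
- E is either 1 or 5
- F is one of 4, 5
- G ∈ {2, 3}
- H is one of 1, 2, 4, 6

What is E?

The 8 variables draw from only 8 values {1, 2, 3, 4, 5, 6, 7, 8}, so each is used; only G can be 3, hence G = 3.
The 7 still-open variables draw from only 7 values {1, 2, 4, 5, 6, 7, 8}, so each is used; only B can be 8, hence B = 8.
Among the 6 still-open variables, 7 fits only C (and all 6 values in {1, 2, 4, 5, 6, 7} must be used), so C = 7.
D and F share exactly the 2 values {4, 5}; by pigeonhole those values go to them, so strike 4, 5 from E, H.
So E = 1.

1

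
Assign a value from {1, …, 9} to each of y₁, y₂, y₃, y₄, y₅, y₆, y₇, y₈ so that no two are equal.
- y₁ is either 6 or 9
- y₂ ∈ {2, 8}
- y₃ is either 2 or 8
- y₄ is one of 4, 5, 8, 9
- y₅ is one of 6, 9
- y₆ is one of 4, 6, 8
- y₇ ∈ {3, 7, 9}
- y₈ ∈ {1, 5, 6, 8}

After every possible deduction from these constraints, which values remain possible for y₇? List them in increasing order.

The 2 variables y₁ and y₅ are confined to {6, 9}, which locks those values in; drop them from y₄, y₆, y₇, y₈.
y₂ and y₃ share exactly the 2 values {2, 8}; by pigeonhole those values go to them, so strike 2, 8 from y₄, y₆, y₈.
y₆ has just one choice, so y₆ = 4. Remove 4 from y₄.
That leaves y₄ = 5. Remove 5 from y₈.
y₈'s domain is down to {1}, so y₈ = 1.
No further eliminations apply; y₇ can still be any of 3, 7.

3, 7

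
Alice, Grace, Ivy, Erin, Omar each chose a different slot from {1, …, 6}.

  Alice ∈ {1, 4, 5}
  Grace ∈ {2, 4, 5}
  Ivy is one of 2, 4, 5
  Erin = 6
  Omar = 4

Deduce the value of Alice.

1

Erin must be 6 (only option left).
That leaves Omar = 4. So Alice, Grace, Ivy can't be 4.
The 3 still-open variables together cover exactly {1, 2, 5} — 3 values for 3 variables — and 1 appears only in Alice's list, so Alice = 1.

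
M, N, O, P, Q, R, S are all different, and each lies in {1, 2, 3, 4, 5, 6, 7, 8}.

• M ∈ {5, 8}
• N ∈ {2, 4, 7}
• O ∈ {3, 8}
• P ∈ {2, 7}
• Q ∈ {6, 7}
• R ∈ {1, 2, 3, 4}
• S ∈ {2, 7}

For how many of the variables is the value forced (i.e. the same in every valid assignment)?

2

P and S between them cover only {2, 7} — a naked pair. Remove those values from N, Q, R.
N has just one choice, so N = 4. Strike 4 from R.
Q has just one choice, so Q = 6.
Determined: N=4, Q=6. The other variables each still have more than one consistent value. That makes 2.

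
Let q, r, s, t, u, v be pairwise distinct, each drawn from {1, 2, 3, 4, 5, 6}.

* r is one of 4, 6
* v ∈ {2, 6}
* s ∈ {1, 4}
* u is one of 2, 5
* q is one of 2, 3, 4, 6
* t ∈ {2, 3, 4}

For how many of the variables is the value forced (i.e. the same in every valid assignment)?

The 6 variables together cover exactly {1, 2, 3, 4, 5, 6} — 6 values for 6 variables — and 1 appears only in s's list, so s = 1.
Among the 5 still-open variables, 5 fits only u (and all 5 values in {2, 3, 4, 5, 6} must be used), so u = 5.
Determined: s=1, u=5. The other variables each still have more than one consistent value. That makes 2.

2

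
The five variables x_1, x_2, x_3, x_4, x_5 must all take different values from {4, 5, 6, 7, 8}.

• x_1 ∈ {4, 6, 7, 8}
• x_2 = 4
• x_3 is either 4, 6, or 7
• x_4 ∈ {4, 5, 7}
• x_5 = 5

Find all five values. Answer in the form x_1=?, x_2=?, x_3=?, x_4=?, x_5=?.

x_1=8, x_2=4, x_3=6, x_4=7, x_5=5

x_2 must be 4 (only option left). So x_1, x_3, x_4 can't be 4.
x_5's domain is down to {5}, so x_5 = 5. So x_4 can't be 5.
That leaves x_4 = 7. So x_1, x_3 can't be 7.
x_3 has just one choice, so x_3 = 6. Strike 6 from x_1.
x_1 has just one choice, so x_1 = 8.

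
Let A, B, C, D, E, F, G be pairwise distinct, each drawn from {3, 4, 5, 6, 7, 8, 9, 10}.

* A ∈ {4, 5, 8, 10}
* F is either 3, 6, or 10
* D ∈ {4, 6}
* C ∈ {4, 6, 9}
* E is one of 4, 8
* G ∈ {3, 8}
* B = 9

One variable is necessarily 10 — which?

F

B must be 9 (only option left). Eliminate 9 elsewhere: C.
The 6 still-open variables together cover exactly {3, 4, 5, 6, 8, 10} — 6 values for 6 variables — and 5 appears only in A's list, so A = 5.
Among the 5 still-open variables, 10 fits only F (and all 5 values in {3, 4, 6, 8, 10} must be used), so F = 10.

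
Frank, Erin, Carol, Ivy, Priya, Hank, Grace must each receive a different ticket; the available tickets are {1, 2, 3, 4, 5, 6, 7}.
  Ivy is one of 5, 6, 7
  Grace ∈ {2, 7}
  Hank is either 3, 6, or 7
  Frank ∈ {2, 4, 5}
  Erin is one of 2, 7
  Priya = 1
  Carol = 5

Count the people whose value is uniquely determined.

Carol's domain is down to {5}, so Carol = 5. Strike 5 from Frank, Ivy.
Priya must be 1 (only option left).
The 5 still-open variables together cover exactly {2, 3, 4, 6, 7} — 5 values for 5 variables — and 3 appears only in Hank's list, so Hank = 3.
The 4 still-open variables together cover exactly {2, 4, 6, 7} — 4 values for 4 variables — and 4 appears only in Frank's list, so Frank = 4.
The 3 still-open variables draw from only 3 values {2, 6, 7}, so each is used; only Ivy can be 6, hence Ivy = 6.
Determined: Frank=4, Carol=5, Ivy=6, Priya=1, Hank=3. The other people each still have more than one consistent value. That makes 5.

5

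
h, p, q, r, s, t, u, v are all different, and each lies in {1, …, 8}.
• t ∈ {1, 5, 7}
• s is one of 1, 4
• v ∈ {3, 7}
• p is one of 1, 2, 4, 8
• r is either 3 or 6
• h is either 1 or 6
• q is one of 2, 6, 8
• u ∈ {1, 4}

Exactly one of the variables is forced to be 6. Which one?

h

The 8 variables draw from only 8 values {1, 2, 3, 4, 5, 6, 7, 8}, so each is used; only t can be 5, hence t = 5.
The 7 still-open variables draw from only 7 values {1, 2, 3, 4, 6, 7, 8}, so each is used; only v can be 7, hence v = 7.
The 6 still-open variables together cover exactly {1, 2, 3, 4, 6, 8} — 6 values for 6 variables — and 3 appears only in r's list, so r = 3.
The 2 variables s and u are confined to {1, 4}, which locks those values in; drop them from h, p.
So 6 goes to h.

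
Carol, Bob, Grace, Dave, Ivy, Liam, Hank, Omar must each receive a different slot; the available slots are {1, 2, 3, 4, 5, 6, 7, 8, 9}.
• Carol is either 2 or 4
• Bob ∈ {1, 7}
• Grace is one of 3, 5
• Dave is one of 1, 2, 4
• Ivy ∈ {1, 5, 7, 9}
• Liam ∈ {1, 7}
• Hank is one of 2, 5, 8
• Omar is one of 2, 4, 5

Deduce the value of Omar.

5

The 8 variables together cover exactly {1, 2, 3, 4, 5, 7, 8, 9} — 8 values for 8 variables — and 3 appears only in Grace's list, so Grace = 3.
The 7 still-open variables together cover exactly {1, 2, 4, 5, 7, 8, 9} — 7 values for 7 variables — and 8 appears only in Hank's list, so Hank = 8.
Among the 6 still-open variables, 9 fits only Ivy (and all 6 values in {1, 2, 4, 5, 7, 9} must be used), so Ivy = 9.
Among the 5 still-open variables, 5 fits only Omar (and all 5 values in {1, 2, 4, 5, 7} must be used), so Omar = 5.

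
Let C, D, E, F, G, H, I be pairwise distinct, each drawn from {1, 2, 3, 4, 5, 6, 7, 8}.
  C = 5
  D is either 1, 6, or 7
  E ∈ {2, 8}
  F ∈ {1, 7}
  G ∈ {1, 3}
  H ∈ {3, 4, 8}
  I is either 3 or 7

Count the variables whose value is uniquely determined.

C has just one choice, so C = 5.
F, G, I between them cover only {1, 3, 7} — a naked triple. Remove those values from D, H.
That leaves D = 6.
Determined: C=5, D=6. The other variables each still have more than one consistent value. That makes 2.

2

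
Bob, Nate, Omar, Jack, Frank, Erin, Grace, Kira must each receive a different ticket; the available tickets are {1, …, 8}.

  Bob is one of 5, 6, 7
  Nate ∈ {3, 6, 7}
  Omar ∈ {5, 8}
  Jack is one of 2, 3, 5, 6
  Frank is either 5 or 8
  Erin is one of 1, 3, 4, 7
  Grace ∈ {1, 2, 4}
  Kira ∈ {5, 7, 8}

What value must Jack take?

2

Omar and Frank between them cover only {5, 8} — a naked pair. Remove those values from Bob, Jack, Kira.
Kira has just one choice, so Kira = 7. So Bob, Nate, Erin can't be 7.
Bob must be 6 (only option left). Strike 6 from Nate, Jack.
Nate's domain is down to {3}, so Nate = 3. Remove 3 from Jack, Erin.
So Jack = 2.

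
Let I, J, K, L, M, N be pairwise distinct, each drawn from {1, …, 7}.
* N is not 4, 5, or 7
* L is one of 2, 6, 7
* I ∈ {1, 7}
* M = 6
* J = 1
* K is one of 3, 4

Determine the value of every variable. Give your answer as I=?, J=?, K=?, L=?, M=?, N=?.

I=7, J=1, K=4, L=2, M=6, N=3

J has just one choice, so J = 1. Strike 1 from I, N.
M has just one choice, so M = 6. Eliminate 6 elsewhere: L, N.
I has just one choice, so I = 7. Strike 7 from L.
L's domain is down to {2}, so L = 2. So N can't be 2.
N's domain is down to {3}, so N = 3. So K can't be 3.
That leaves K = 4.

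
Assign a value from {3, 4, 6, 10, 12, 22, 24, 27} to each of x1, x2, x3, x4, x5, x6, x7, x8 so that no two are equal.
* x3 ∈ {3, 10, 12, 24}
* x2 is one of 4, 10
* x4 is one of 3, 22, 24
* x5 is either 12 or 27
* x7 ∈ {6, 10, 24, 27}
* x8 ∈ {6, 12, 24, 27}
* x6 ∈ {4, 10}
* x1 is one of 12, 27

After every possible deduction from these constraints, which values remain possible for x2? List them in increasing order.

4, 10

Among the 8 variables, 22 fits only x4 (and all 8 values in {3, 4, 6, 10, 12, 22, 24, 27} must be used), so x4 = 22.
The 7 still-open variables draw from only 7 values {3, 4, 6, 10, 12, 24, 27}, so each is used; only x3 can be 3, hence x3 = 3.
x1 and x5 share exactly the 2 values {12, 27}; by pigeonhole those values go to them, so strike 12, 27 from x7, x8.
x2 and x6 share exactly the 2 values {4, 10}; by pigeonhole those values go to them, so strike 4, 10 from x7.
No further eliminations apply; x2 can still be any of 4, 10.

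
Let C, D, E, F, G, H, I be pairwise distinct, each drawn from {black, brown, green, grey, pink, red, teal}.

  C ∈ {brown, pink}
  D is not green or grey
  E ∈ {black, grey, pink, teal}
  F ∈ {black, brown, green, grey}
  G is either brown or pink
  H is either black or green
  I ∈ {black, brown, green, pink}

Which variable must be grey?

The 7 variables draw from only 7 values {black, brown, green, grey, pink, red, teal}, so each is used; only D can be red, hence D = red.
The 6 still-open variables together cover exactly {black, brown, green, grey, pink, teal} — 6 values for 6 variables — and teal appears only in E's list, so E = teal.
Among the 5 still-open variables, grey fits only F (and all 5 values in {black, brown, green, grey, pink} must be used), so F = grey.

F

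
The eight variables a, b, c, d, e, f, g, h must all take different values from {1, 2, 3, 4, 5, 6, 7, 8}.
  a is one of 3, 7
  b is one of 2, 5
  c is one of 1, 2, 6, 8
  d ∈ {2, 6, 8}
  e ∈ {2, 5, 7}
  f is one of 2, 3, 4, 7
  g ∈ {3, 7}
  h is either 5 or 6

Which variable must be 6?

h

The 8 variables together cover exactly {1, 2, 3, 4, 5, 6, 7, 8} — 8 values for 8 variables — and 1 appears only in c's list, so c = 1.
The 7 still-open variables together cover exactly {2, 3, 4, 5, 6, 7, 8} — 7 values for 7 variables — and 4 appears only in f's list, so f = 4.
Among the 6 still-open variables, 8 fits only d (and all 6 values in {2, 3, 5, 6, 7, 8} must be used), so d = 8.
The 5 still-open variables together cover exactly {2, 3, 5, 6, 7} — 5 values for 5 variables — and 6 appears only in h's list, so h = 6.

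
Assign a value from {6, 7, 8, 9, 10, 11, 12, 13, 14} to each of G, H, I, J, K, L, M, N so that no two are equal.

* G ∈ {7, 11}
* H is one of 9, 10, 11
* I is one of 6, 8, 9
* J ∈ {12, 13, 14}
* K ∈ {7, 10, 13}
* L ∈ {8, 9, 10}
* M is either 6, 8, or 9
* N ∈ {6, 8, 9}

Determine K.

13

The 3 variables I, M, N are confined to {6, 8, 9}, which locks those values in; drop them from H, L.
That leaves L = 10. So H, K can't be 10.
H has just one choice, so H = 11. Eliminate 11 elsewhere: G.
That leaves G = 7. So K can't be 7.
So K = 13.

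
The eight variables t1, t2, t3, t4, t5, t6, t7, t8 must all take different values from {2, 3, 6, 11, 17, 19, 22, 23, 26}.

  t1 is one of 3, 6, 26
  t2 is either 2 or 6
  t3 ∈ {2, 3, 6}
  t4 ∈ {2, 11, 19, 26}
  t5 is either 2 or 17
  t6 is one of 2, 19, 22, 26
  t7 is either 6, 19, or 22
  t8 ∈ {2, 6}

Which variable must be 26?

The 8 variables draw from only 8 values {2, 3, 6, 11, 17, 19, 22, 26}, so each is used; only t4 can be 11, hence t4 = 11.
The 7 still-open variables together cover exactly {2, 3, 6, 17, 19, 22, 26} — 7 values for 7 variables — and 17 appears only in t5's list, so t5 = 17.
t2 and t8 share exactly the 2 values {2, 6}; by pigeonhole those values go to them, so strike 2, 6 from t1, t3, t6, t7.
t3's domain is down to {3}, so t3 = 3. Strike 3 from t1.
So 26 goes to t1.

t1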